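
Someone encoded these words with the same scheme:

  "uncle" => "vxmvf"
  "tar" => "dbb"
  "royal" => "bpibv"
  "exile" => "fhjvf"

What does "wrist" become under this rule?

gbjcd

Vowels shift forward by 1 and consonants shift forward by 10.
On wrist: w(cons)+10=g, r(cons)+10=b, i(vowel)+1=j, s(cons)+10=c, t(cons)+10=d.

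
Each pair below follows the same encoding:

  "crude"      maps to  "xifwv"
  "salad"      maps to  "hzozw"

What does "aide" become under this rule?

zrwv

This is the alphabet-reversal cipher (Atbash): a becomes z, b becomes y, etc.
For aide: a↔z, i↔r, d↔w, e↔v.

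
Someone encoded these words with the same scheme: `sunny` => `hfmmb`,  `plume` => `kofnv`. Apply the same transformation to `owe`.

ldv

Each pair mirrors across the alphabet (s↔h, u↔f, n↔m): positions sum to 25. Letters are reflected about the middle of the alphabet (position → 25−position): Atbash.
On owe: o↔l, w↔d, e↔v.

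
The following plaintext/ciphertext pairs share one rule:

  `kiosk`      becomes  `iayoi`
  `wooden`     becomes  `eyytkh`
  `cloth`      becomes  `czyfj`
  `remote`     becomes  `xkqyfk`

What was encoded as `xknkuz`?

reveal

k(10)→i(8) and i(8)→a(0) fit y≡17x+20 (mod 26); the inverse of 17 mod 26 is 23. This is an affine cipher: with a=0,…,z=25, each position x becomes (17x+20) mod 26.
Undoing it on xknkuz: x(23)→23·(23−20)≡17=r; k(10)→23·(10−20)≡4=e; n(13)→23·(13−20)≡21=v; k(10)→23·(10−20)≡4=e; u(20)→23·(20−20)≡0=a; z(25)→23·(25−20)≡11=l (all mod 26).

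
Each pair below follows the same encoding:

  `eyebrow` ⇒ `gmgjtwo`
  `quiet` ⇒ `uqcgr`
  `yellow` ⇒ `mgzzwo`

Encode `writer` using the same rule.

otcrgt

e(4)→g(6) and y(24)→m(12) fit y≡25x+10 (mod 26); the inverse of 25 mod 26 is 25. This is an affine cipher: with a=0,…,z=25, each position x becomes (25x+10) mod 26.
Applying it to writer: w(22)→25·22+10≡14=o; r(17)→25·17+10≡19=t; i(8)→25·8+10≡2=c; t(19)→25·19+10≡17=r; e(4)→25·4+10≡6=g; r(17)→25·17+10≡19=t (all mod 26).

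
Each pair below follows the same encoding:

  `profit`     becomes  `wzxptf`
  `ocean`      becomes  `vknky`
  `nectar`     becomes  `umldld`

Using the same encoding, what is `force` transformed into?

mwamp

Letter i (0-indexed) is shifted by i+7, so successive shifts are 7, 8, 9, ….
For force: f+7=m, o+8=w, r+9=a, c+10=m, e+11=p.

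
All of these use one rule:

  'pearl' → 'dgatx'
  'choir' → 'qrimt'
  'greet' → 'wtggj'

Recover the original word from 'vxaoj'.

blast

p(15)→d(3) and e(4)→g(6) fit y≡21x+0 (mod 26); the inverse of 21 mod 26 is 5. Treating letters as 0–25, the rule is x ↦ 21x + 0 (mod 26).
Decoding vxaoj: v(21)→5·(21−0)≡1=b; x(23)→5·(23−0)≡11=l; a(0)→5·(0−0)≡0=a; o(14)→5·(14−0)≡18=s; j(9)→5·(9−0)≡19=t (all mod 26).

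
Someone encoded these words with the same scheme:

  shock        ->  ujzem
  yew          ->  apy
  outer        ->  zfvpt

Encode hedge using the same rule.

The shift depends on letter class: consonant s→u is +2, but vowel o→z is +11. The rule splits by letter class: vowels +11, consonants +2.
Applying it to hedge: h(cons)+2=j, e(vowel)+11=p, d(cons)+2=f, g(cons)+2=i, e(vowel)+11=p.

jpfip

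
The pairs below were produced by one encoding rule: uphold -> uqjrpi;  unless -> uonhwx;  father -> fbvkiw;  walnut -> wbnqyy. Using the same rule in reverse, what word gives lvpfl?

In uphold: u→u is +0, p→q is +1, h→j is +2, o→r is +3 — the shift increases by 1 each position. The shift increases by 1 at each position, starting from +0: 0, 1, 2, ….
Undoing it on lvpfl: l−0=l, v−1=u, p−2=n, f−3=c, l−4=h.

lunch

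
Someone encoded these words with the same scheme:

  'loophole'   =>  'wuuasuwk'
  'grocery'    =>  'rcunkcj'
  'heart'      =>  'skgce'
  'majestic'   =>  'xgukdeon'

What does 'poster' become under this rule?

audekc

The shift depends on letter class: consonant l→w is +11, but vowel o→u is +6. Two shifts are in play — +6 for a/e/i/o/u, +11 for every other letter.
On poster: p(cons)+11=a, o(vowel)+6=u, s(cons)+11=d, t(cons)+11=e, e(vowel)+6=k, r(cons)+11=c.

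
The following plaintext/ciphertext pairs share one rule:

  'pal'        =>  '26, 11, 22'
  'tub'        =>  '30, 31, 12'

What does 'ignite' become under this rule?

19, 17, 24, 19, 30, 15

p is letter #16 and maps to 26: an offset of 10. The number is (letter's place in the alphabet, a=1) + 10.
For ignite: i=9→19, g=7→17, n=14→24, i=9→19, t=20→30, e=5→15.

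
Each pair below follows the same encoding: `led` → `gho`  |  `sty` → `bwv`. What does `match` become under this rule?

kfwdp

The output letters match the input read backwards, each shifted +3: led reversed is del. The word is reversed, then every letter is shifted forward by 3.
Applying it to match: reverse → hctam; then shift: h+3=k, c+3=f, t+3=w, a+3=d, m+3=p.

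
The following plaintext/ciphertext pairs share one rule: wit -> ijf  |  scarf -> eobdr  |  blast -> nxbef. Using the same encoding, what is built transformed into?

The rule splits by letter class: vowels +1, consonants +12.
For built: b(cons)+12=n, u(vowel)+1=v, i(vowel)+1=j, l(cons)+12=x, t(cons)+12=f.

nvjxf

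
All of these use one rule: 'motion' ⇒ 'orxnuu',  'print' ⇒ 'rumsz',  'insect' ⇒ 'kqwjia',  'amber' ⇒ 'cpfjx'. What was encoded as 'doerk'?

blame

In motion: m→o is +2, o→r is +3, t→x is +4, i→n is +5 — the shift increases by 1 each position. The shift increases by 1 at each position, starting from +2: 2, 3, 4, ….
Decoding doerk: d−2=b, o−3=l, e−4=a, r−5=m, k−6=e.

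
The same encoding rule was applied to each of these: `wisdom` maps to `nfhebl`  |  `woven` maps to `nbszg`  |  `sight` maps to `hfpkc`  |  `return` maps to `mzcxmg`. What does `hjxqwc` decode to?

sculpt

w(22)→n(13) and i(8)→f(5) fit y≡21x+19 (mod 26); the inverse of 21 mod 26 is 5. Treating letters as 0–25, the rule is x ↦ 21x + 19 (mod 26).
Decoding hjxqwc: h(7)→5·(7−19)≡18=s; j(9)→5·(9−19)≡2=c; x(23)→5·(23−19)≡20=u; q(16)→5·(16−19)≡11=l; w(22)→5·(22−19)≡15=p; c(2)→5·(2−19)≡19=t (all mod 26).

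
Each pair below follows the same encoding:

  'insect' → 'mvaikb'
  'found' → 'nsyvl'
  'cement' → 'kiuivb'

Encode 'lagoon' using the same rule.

Vowels shift forward by 4 and consonants shift forward by 8.
Applying it to lagoon: l(cons)+8=t, a(vowel)+4=e, g(cons)+8=o, o(vowel)+4=s, o(vowel)+4=s, n(cons)+8=v.

teossv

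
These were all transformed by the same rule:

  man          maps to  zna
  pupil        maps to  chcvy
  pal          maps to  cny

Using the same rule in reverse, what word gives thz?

Compare letters: m→z is +13, a→n is +13, n→a is +13 — a constant shift. This is a Caesar cipher with shift 13.
Reversing it on thz: t−13=g, h−13=u, z−13=m.

gum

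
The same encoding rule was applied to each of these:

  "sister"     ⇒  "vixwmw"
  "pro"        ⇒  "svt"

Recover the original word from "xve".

art

The word is reversed, then every letter is shifted forward by 4.
Reversing it on xve: shift back: x−4=t, v−4=r, e−4=a → tra; then reverse → art.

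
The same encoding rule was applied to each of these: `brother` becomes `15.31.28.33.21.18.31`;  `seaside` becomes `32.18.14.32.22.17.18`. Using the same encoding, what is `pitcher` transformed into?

29.22.33.16.21.18.31

b is letter #2 and maps to 15: an offset of 13. The number is (letter's place in the alphabet, a=1) + 13.
Applying it to pitcher: p=16→29, i=9→22, t=20→33, c=3→16, h=8→21, e=5→18, r=18→31.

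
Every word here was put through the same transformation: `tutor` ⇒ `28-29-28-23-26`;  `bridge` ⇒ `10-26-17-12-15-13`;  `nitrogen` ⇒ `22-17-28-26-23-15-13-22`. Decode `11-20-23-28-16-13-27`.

clothes

t is letter #20 and maps to 28: an offset of 8. The number is (letter's place in the alphabet, a=1) + 8.
Undoing it on 11-20-23-28-16-13-27: 11→(11−8)÷1=3=c, 20→(20−8)÷1=12=l, 23→(23−8)÷1=15=o, 28→(28−8)÷1=20=t, 16→(16−8)÷1=8=h, 13→(13−8)÷1=5=e, 27→(27−8)÷1=19=s.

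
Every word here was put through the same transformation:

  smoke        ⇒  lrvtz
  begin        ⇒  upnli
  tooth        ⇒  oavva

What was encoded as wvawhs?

The word is reversed, then every letter is shifted forward by 7.
Decoding wvawhs: shift back: w−7=p, v−7=o, a−7=t, w−7=p, h−7=a, s−7=l → potpal; then reverse → laptop.

laptop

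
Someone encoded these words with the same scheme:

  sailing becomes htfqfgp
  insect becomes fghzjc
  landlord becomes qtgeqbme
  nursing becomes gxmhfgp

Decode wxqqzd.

s(18)→h(7) and a(0)→t(19) fit y≡21x+19 (mod 26); the inverse of 21 mod 26 is 5. Each letter's alphabet position (a=0..z=25) is mapped through 21·x+19 mod 26 — an affine cipher.
Undoing it on wxqqzd: w(22)→5·(22−19)≡15=p; x(23)→5·(23−19)≡20=u; q(16)→5·(16−19)≡11=l; q(16)→5·(16−19)≡11=l; z(25)→5·(25−19)≡4=e; d(3)→5·(3−19)≡24=y (all mod 26).

pulley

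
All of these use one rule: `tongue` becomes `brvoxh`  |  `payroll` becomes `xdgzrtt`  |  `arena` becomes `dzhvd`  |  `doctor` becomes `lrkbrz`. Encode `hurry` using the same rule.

The shift depends on letter class: consonant t→b is +8, but vowel o→r is +3. The rule splits by letter class: vowels +3, consonants +8.
On hurry: h(cons)+8=p, u(vowel)+3=x, r(cons)+8=z, r(cons)+8=z, y(cons)+8=g.

pxzzg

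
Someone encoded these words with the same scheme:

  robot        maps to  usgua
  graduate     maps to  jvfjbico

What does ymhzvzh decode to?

In robot: r→u is +3, o→s is +4, b→g is +5, o→u is +6 — the shift increases by 1 each position. Letter i (0-indexed) is shifted by i+3, so successive shifts are 3, 4, 5, ….
Decoding ymhzvzh: y−3=v, m−4=i, h−5=c, z−6=t, v−7=o, z−8=r, h−9=y.

victory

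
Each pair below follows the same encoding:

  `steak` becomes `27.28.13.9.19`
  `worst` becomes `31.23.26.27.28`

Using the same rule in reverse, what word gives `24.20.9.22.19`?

s is letter #19 and maps to 27: an offset of 8. The number is (letter's place in the alphabet, a=1) + 8.
Reversing it on 24.20.9.22.19: 24→(24−8)÷1=16=p, 20→(20−8)÷1=12=l, 9→(9−8)÷1=1=a, 22→(22−8)÷1=14=n, 19→(19−8)÷1=11=k.

plank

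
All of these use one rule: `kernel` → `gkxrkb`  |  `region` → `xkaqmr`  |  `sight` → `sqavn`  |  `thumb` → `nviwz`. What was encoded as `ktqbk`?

exile

k(10)→g(6) and e(4)→k(10) fit y≡21x+4 (mod 26); the inverse of 21 mod 26 is 5. This is an affine cipher: with a=0,…,z=25, each position x becomes (21x+4) mod 26.
Decoding ktqbk: k(10)→5·(10−4)≡4=e; t(19)→5·(19−4)≡23=x; q(16)→5·(16−4)≡8=i; b(1)→5·(1−4)≡11=l; k(10)→5·(10−4)≡4=e (all mod 26).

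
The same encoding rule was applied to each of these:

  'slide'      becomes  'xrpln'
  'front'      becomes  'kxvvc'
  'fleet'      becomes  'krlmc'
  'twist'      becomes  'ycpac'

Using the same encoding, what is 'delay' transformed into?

iksih

The shift increases by 1 at each position, starting from +5: 5, 6, 7, ….
On delay: d+5=i, e+6=k, l+7=s, a+8=i, y+9=h.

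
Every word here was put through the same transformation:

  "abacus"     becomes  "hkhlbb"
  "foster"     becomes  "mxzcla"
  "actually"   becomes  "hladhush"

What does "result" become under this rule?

Shifts by position in abacus: pos 0: a→h (+7), pos 1: b→k (+9), pos 2: a→h (+7), pos 3: c→l (+9) — repeating every 2. It's a Vigenère-style cipher with numeric key [7,9]: position i shifts by key[i mod 2].
On result: r+7=y, e+9=n, s+7=z, u+9=d, l+7=s, t+9=c.

ynzdsc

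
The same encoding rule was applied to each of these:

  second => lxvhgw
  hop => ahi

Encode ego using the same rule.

Compare letters: s→l is +19, e→x is +19, c→v is +19 — a constant shift. It's a constant shift of +19 (ROT19).
On ego: e+19=x, g+19=z, o+19=h.

xzh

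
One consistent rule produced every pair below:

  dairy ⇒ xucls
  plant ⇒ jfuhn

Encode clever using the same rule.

wfypyl

Compare letters: d→x is +20, a→u is +20, i→c is +20 — a constant shift. Every letter moves 20 places later in the alphabet, wrapping around z→a.
Applying it to clever: c+20=w, l+20=f, e+20=y, v+20=p, e+20=y, r+20=l.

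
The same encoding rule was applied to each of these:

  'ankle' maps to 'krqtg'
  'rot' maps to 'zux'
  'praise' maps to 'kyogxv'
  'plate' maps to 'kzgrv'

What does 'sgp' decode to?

jam

The output letters match the input read backwards, each shifted +6: ankle reversed is elkna. Read the word backwards and shift each letter +6.
Undoing it on sgp: shift back: s−6=m, g−6=a, p−6=j → maj; then reverse → jam.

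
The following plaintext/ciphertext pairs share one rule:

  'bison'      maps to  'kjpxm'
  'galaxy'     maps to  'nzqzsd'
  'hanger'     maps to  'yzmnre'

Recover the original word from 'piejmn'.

b(1)→k(10) and i(8)→j(9) fit y≡11x+25 (mod 26); the inverse of 11 mod 26 is 19. Each letter's alphabet position (a=0..z=25) is mapped through 11·x+25 mod 26 — an affine cipher.
Undoing it on piejmn: p(15)→19·(15−25)≡18=s; i(8)→19·(8−25)≡15=p; e(4)→19·(4−25)≡17=r; j(9)→19·(9−25)≡8=i; m(12)→19·(12−25)≡13=n; n(13)→19·(13−25)≡6=g (all mod 26).

spring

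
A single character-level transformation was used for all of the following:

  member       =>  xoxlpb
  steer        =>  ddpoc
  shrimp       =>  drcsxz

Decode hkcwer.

warmth

Shifts by position in member: pos 0: m→x (+11), pos 1: e→o (+10), pos 2: m→x (+11), pos 3: b→l (+10) — repeating every 2. It's a Vigenère-style cipher with numeric key [11,10]: position i shifts by key[i mod 2].
Undoing it on hkcwer: h−11=w, k−10=a, c−11=r, w−10=m, e−11=t, r−10=h.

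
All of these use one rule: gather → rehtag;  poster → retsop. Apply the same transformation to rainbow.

The output letters match the input read backwards: gather reversed is rehtag. The word is simply reversed.
Applying it to rainbow: reverse → wobniar.

wobniar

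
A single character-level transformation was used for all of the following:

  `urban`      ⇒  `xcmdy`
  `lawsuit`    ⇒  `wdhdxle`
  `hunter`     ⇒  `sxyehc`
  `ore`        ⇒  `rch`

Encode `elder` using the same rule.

The shift depends on letter class: consonant r→c is +11, but vowel u→x is +3. Two shifts are in play — +3 for a/e/i/o/u, +11 for every other letter.
Applying it to elder: e(vowel)+3=h, l(cons)+11=w, d(cons)+11=o, e(vowel)+3=h, r(cons)+11=c.

hwohc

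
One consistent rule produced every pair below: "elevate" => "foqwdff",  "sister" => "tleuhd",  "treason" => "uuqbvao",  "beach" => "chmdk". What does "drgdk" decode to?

couch

Shifts by position in elevate: pos 0: e→f (+1), pos 1: l→o (+3), pos 2: e→q (+12), pos 3: v→w (+1), pos 4: a→d (+3), pos 5: t→f (+12) — repeating every 3. It's a Vigenère-style cipher with numeric key [1,3,12]: position i shifts by key[i mod 3].
Decoding drgdk: d−1=c, r−3=o, g−12=u, d−1=c, k−3=h.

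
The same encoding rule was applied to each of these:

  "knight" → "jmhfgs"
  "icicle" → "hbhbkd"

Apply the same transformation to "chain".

Compare letters: k→j is +25, n→m is +25, i→h is +25 — a constant shift. Every letter moves 25 places later in the alphabet, wrapping around z→a.
Applying it to chain: c+25=b, h+25=g, a+25=z, i+25=h, n+25=m.

bgzhm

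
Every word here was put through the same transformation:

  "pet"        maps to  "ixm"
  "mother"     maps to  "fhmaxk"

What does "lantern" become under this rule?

etgmxkg

Compare letters: p→i is +19, e→x is +19, t→m is +19 — a constant shift. Each letter is shifted forward by 19 in the alphabet (a Caesar shift of +19).
On lantern: l+19=e, a+19=t, n+19=g, t+19=m, e+19=x, r+19=k, n+19=g.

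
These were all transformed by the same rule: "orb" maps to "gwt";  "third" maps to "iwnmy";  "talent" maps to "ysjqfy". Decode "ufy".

tap

Read the word backwards and shift each letter +5.
Decoding ufy: shift back: u−5=p, f−5=a, y−5=t → pat; then reverse → tap.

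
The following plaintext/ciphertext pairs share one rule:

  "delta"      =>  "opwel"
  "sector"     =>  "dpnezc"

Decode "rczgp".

grove

Compare letters: d→o is +11, e→p is +11, l→w is +11 — a constant shift. This is a Caesar cipher with shift 11.
Reversing it on rczgp: r−11=g, c−11=r, z−11=o, g−11=v, p−11=e.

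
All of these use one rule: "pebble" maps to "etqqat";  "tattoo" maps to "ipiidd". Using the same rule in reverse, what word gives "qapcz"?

blank

Compare letters: p→e is +15, e→t is +15, b→q is +15 — a constant shift. This is a Caesar cipher with shift 15.
Reversing it on qapcz: q−15=b, a−15=l, p−15=a, c−15=n, z−15=k.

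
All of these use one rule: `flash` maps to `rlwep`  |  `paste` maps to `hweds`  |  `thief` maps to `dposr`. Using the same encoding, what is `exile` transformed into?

f(5)→r(17) and l(11)→l(11) fit y≡25x+22 (mod 26); the inverse of 25 mod 26 is 25. Each letter's alphabet position (a=0..z=25) is mapped through 25·x+22 mod 26 — an affine cipher.
Applying it to exile: e(4)→25·4+22≡18=s; x(23)→25·23+22≡25=z; i(8)→25·8+22≡14=o; l(11)→25·11+22≡11=l; e(4)→25·4+22≡18=s (all mod 26).

szols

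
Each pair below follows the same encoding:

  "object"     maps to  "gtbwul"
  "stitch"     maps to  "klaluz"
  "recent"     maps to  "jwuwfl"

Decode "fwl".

Compare letters: o→g is +18, b→t is +18, j→b is +18 — a constant shift. It's a constant shift of +18 (ROT18).
Undoing it on fwl: f−18=n, w−18=e, l−18=t.

net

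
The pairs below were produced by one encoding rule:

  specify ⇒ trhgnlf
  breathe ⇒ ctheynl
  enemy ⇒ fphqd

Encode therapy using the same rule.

In specify: s→t is +1, p→r is +2, e→h is +3, c→g is +4 — the shift increases by 1 each position. The shift increases by 1 at each position, starting from +1: 1, 2, 3, ….
Applying it to therapy: t+1=u, h+2=j, e+3=h, r+4=v, a+5=f, p+6=v, y+7=f.

ujhvfvf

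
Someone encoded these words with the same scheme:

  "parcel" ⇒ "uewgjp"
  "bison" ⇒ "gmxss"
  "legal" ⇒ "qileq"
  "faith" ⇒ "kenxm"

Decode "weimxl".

radish

Shifts by position in parcel: pos 0: p→u (+5), pos 1: a→e (+4), pos 2: r→w (+5), pos 3: c→g (+4) — repeating every 2. A repeating key of period 2 is used — shifts +5, +4 over and over.
Decoding weimxl: w−5=r, e−4=a, i−5=d, m−4=i, x−5=s, l−4=h.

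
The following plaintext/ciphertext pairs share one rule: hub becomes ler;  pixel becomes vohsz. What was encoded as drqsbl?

The output letters match the input read backwards, each shifted +10: hub reversed is buh. Two steps: reverse the string, then apply a Caesar shift of +10.
Undoing it on drqsbl: shift back: d−10=t, r−10=h, q−10=g, s−10=i, b−10=r, l−10=b → thgirb; then reverse → bright.

bright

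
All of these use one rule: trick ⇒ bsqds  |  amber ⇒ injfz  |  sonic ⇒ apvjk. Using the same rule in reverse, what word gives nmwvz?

flour

It's a Vigenère-style cipher with numeric key [8,1]: position i shifts by key[i mod 2].
Reversing it on nmwvz: n−8=f, m−1=l, w−8=o, v−1=u, z−8=r.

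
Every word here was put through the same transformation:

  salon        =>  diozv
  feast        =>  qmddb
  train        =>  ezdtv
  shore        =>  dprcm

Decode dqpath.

simple

The shifts repeat in a cycle of length 3: positions 0,1,… shift by +11, +8, +3, then the pattern repeats.
Decoding dqpath: d−11=s, q−8=i, p−3=m, a−11=p, t−8=l, h−3=e.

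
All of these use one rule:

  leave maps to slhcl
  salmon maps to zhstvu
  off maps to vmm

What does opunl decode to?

It's a constant shift of +7 (ROT7).
Undoing it on opunl: o−7=h, p−7=i, u−7=n, n−7=g, l−7=e.

hinge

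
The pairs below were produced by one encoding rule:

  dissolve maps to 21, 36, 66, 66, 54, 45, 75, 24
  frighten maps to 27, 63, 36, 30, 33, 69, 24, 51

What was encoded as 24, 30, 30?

d(#4)→21 and i(#9)→36: differences scale by 3, so n = 3·pos + 9. Each letter becomes 3×(its alphabet position, a=1..z=26) + 9.
Reversing it on 24, 30, 30: 24→(24−9)÷3=5=e, 30→(30−9)÷3=7=g, 30→(30−9)÷3=7=g.

egg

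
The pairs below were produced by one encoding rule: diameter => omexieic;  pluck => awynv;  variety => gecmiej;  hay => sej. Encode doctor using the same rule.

osnesc

Two shifts are in play — +4 for a/e/i/o/u, +11 for every other letter.
On doctor: d(cons)+11=o, o(vowel)+4=s, c(cons)+11=n, t(cons)+11=e, o(vowel)+4=s, r(cons)+11=c.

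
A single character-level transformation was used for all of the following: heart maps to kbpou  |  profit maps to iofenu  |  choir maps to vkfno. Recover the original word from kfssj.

Treating letters as 0–25, the rule is x ↦ 3x + 15 (mod 26).
Reversing it on kfssj: k(10)→9·(10−15)≡7=h; f(5)→9·(5−15)≡14=o; s(18)→9·(18−15)≡1=b; s(18)→9·(18−15)≡1=b; j(9)→9·(9−15)≡24=y (all mod 26).

hobby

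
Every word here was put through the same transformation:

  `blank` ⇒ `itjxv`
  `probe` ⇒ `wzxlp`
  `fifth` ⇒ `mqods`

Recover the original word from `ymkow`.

In blank: b→i is +7, l→t is +8, a→j is +9, n→x is +10 — the shift increases by 1 each position. Letter i (0-indexed) is shifted by i+7, so successive shifts are 7, 8, 9, ….
Decoding ymkow: y−7=r, m−8=e, k−9=b, o−10=e, w−11=l.

rebel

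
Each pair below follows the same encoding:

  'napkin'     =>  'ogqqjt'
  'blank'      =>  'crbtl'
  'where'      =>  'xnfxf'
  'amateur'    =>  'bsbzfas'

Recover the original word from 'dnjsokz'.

Shifts by position in napkin: pos 0: n→o (+1), pos 1: a→g (+6), pos 2: p→q (+1), pos 3: k→q (+6) — repeating every 2. The shifts repeat in a cycle of length 2: positions 0,1,… shift by +1, +6, then the pattern repeats.
Decoding dnjsokz: d−1=c, n−6=h, j−1=i, s−6=m, o−1=n, k−6=e, z−1=y.

chimney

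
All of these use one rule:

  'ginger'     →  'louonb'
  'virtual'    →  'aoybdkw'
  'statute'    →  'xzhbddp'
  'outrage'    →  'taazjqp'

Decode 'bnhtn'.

whale

Each letter shifts forward by (position + 5), i.e. 5, 6, 7, … — the shift grows by one for each successive letter.
Decoding bnhtn: b−5=w, n−6=h, h−7=a, t−8=l, n−9=e.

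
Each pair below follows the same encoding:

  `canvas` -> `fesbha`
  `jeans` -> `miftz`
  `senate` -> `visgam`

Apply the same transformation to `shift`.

In canvas: c→f is +3, a→e is +4, n→s is +5, v→b is +6 — the shift increases by 1 each position. Letter i (0-indexed) is shifted by i+3, so successive shifts are 3, 4, 5, ….
For shift: s+3=v, h+4=l, i+5=n, f+6=l, t+7=a.

vlnla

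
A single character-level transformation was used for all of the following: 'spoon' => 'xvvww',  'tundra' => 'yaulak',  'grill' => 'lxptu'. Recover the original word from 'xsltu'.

smell

Letter i (0-indexed) is shifted by i+5, so successive shifts are 5, 6, 7, ….
Reversing it on xsltu: x−5=s, s−6=m, l−7=e, t−8=l, u−9=l.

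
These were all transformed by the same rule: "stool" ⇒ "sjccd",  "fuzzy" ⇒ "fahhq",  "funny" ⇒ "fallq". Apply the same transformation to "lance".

dylgo

This is an affine cipher: with a=0,…,z=25, each position x becomes (17x+24) mod 26.
Applying it to lance: l(11)→17·11+24≡3=d; a(0)→17·0+24≡24=y; n(13)→17·13+24≡11=l; c(2)→17·2+24≡6=g; e(4)→17·4+24≡14=o (all mod 26).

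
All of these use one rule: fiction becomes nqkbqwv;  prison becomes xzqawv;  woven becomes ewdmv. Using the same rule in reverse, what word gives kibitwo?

This is a Caesar cipher with shift 8.
Decoding kibitwo: k−8=c, i−8=a, b−8=t, i−8=a, t−8=l, w−8=o, o−8=g.

catalog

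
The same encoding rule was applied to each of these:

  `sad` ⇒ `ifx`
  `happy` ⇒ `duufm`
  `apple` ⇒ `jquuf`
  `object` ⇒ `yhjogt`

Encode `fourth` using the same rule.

mywztk

The output letters match the input read backwards, each shifted +5: sad reversed is das. Read the word backwards and shift each letter +5.
Applying it to fourth: reverse → htruof; then shift: h+5=m, t+5=y, r+5=w, u+5=z, o+5=t, f+5=k.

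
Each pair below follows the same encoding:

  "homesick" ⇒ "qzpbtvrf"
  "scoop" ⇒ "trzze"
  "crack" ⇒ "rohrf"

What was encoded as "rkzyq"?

cloth

h(7)→q(16) and o(14)→z(25) fit y≡5x+7 (mod 26); the inverse of 5 mod 26 is 21. This is an affine cipher: with a=0,…,z=25, each position x becomes (5x+7) mod 26.
Decoding rkzyq: r(17)→21·(17−7)≡2=c; k(10)→21·(10−7)≡11=l; z(25)→21·(25−7)≡14=o; y(24)→21·(24−7)≡19=t; q(16)→21·(16−7)≡7=h (all mod 26).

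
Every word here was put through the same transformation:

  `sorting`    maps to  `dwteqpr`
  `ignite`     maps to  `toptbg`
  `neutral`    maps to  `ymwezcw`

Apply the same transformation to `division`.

The shifts repeat in a cycle of length 3: positions 0,1,… shift by +11, +8, +2, then the pattern repeats.
On division: d+11=o, i+8=q, v+2=x, i+11=t, s+8=a, i+2=k, o+11=z, n+8=v.

oqxtakzv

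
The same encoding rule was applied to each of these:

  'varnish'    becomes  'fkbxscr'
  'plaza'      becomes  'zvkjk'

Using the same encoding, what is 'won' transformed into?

gyx

Compare letters: v→f is +10, a→k is +10, r→b is +10 — a constant shift. It's a constant shift of +10 (ROT10).
Applying it to won: w+10=g, o+10=y, n+10=x.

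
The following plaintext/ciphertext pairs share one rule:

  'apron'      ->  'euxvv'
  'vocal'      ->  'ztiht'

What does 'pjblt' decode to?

level

In apron: a→e is +4, p→u is +5, r→x is +6, o→v is +7 — the shift increases by 1 each position. Each letter shifts forward by (position + 4), i.e. 4, 5, 6, … — the shift grows by one for each successive letter.
Reversing it on pjblt: p−4=l, j−5=e, b−6=v, l−7=e, t−8=l.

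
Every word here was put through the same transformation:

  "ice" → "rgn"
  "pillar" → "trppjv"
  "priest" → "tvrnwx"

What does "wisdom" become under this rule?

arwhxq

The shift depends on letter class: consonant c→g is +4, but vowel i→r is +9. Vowels shift forward by 9 and consonants shift forward by 4.
For wisdom: w(cons)+4=a, i(vowel)+9=r, s(cons)+4=w, d(cons)+4=h, o(vowel)+9=x, m(cons)+4=q.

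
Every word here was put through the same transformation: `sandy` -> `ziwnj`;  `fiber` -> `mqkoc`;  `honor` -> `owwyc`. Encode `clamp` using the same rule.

In sandy: s→z is +7, a→i is +8, n→w is +9, d→n is +10 — the shift increases by 1 each position. Letter i (0-indexed) is shifted by i+7, so successive shifts are 7, 8, 9, ….
For clamp: c+7=j, l+8=t, a+9=j, m+10=w, p+11=a.

jtjwa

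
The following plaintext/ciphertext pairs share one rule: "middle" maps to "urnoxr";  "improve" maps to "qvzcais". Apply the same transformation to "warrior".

In middle: m→u is +8, i→r is +9, d→n is +10, d→o is +11 — the shift increases by 1 each position. The shift increases by 1 at each position, starting from +8: 8, 9, 10, ….
On warrior: w+8=e, a+9=j, r+10=b, r+11=c, i+12=u, o+13=b, r+14=f.

ejbcubf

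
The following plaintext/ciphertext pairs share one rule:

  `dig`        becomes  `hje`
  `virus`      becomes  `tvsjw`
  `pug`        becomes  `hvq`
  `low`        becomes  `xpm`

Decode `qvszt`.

syrup

The output letters match the input read backwards, each shifted +1: dig reversed is gid. The word is reversed, then every letter is shifted forward by 1.
Reversing it on qvszt: shift back: q−1=p, v−1=u, s−1=r, z−1=y, t−1=s → purys; then reverse → syrup.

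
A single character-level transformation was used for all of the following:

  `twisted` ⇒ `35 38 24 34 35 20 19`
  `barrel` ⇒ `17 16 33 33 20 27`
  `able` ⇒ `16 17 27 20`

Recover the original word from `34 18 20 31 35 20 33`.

t is letter #20 and maps to 35: an offset of 15. The number is (letter's place in the alphabet, a=1) + 15.
Decoding 34 18 20 31 35 20 33: 34→(34−15)÷1=19=s, 18→(18−15)÷1=3=c, 20→(20−15)÷1=5=e, 31→(31−15)÷1=16=p, 35→(35−15)÷1=20=t, 20→(20−15)÷1=5=e, 33→(33−15)÷1=18=r.

scepter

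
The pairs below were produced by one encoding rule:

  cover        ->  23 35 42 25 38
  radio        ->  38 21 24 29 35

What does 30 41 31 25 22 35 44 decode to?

c is letter #3 and maps to 23: an offset of 20. The number is (letter's place in the alphabet, a=1) + 20.
Decoding 30 41 31 25 22 35 44: 30→(30−20)÷1=10=j, 41→(41−20)÷1=21=u, 31→(31−20)÷1=11=k, 25→(25−20)÷1=5=e, 22→(22−20)÷1=2=b, 35→(35−20)÷1=15=o, 44→(44−20)÷1=24=x.

jukebox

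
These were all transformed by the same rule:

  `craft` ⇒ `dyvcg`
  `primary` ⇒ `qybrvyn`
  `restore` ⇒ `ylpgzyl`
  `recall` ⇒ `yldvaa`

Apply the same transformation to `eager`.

lvtly

c(2)→d(3) and r(17)→y(24) fit y≡17x+21 (mod 26); the inverse of 17 mod 26 is 23. This is an affine cipher: with a=0,…,z=25, each position x becomes (17x+21) mod 26.
For eager: e(4)→17·4+21≡11=l; a(0)→17·0+21≡21=v; g(6)→17·6+21≡19=t; e(4)→17·4+21≡11=l; r(17)→17·17+21≡24=y (all mod 26).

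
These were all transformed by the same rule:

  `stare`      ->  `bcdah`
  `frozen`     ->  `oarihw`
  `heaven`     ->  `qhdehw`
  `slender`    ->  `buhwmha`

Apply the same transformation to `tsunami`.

The shift depends on letter class: consonant s→b is +9, but vowel a→d is +3. Vowels shift forward by 3 and consonants shift forward by 9.
Applying it to tsunami: t(cons)+9=c, s(cons)+9=b, u(vowel)+3=x, n(cons)+9=w, a(vowel)+3=d, m(cons)+9=v, i(vowel)+3=l.

cbxwdvl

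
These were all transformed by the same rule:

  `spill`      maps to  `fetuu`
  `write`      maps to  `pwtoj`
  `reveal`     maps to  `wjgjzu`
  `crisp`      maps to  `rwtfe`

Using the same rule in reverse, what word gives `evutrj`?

Each letter's alphabet position (a=0..z=25) is mapped through 9·x+25 mod 26 — an affine cipher.
Reversing it on evutrj: e(4)→3·(4−25)≡15=p; v(21)→3·(21−25)≡14=o; u(20)→3·(20−25)≡11=l; t(19)→3·(19−25)≡8=i; r(17)→3·(17−25)≡2=c; j(9)→3·(9−25)≡4=e (all mod 26).

police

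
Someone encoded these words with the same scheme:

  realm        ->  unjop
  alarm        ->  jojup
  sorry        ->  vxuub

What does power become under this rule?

sxznu

The shift depends on letter class: consonant r→u is +3, but vowel e→n is +9. Vowels shift forward by 9 and consonants shift forward by 3.
Applying it to power: p(cons)+3=s, o(vowel)+9=x, w(cons)+3=z, e(vowel)+9=n, r(cons)+3=u.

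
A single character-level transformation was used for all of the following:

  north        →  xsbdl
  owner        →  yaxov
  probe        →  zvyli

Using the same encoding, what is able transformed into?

Shifts by position in north: pos 0: n→x (+10), pos 1: o→s (+4), pos 2: r→b (+10), pos 3: t→d (+10), pos 4: h→l (+4) — repeating every 3. The shifts repeat in a cycle of length 3: positions 0,1,… shift by +10, +4, +10, then the pattern repeats.
On able: a+10=k, b+4=f, l+10=v, e+10=o.

kfvo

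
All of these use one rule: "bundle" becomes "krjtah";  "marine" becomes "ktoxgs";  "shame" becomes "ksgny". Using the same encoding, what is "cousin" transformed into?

toyaui

The output letters match the input read backwards, each shifted +6: bundle reversed is eldnub. Two steps: reverse the string, then apply a Caesar shift of +6.
On cousin: reverse → nisuoc; then shift: n+6=t, i+6=o, s+6=y, u+6=a, o+6=u, c+6=i.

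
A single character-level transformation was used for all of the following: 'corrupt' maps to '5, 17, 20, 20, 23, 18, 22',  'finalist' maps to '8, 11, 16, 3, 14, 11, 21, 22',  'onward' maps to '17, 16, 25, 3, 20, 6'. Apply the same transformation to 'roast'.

20, 17, 3, 21, 22

Letters become their 1-based position plus 2 (so a→3, b→4, …).
On roast: r=18→20, o=15→17, a=1→3, s=19→21, t=20→22.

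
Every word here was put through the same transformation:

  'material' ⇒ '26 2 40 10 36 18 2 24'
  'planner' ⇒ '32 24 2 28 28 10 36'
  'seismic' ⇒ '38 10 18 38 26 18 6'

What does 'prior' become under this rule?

32 36 18 30 36

With a=1..z=26, the number is 2·pos.
For prior: p=16→32, r=18→36, i=9→18, o=15→30, r=18→36.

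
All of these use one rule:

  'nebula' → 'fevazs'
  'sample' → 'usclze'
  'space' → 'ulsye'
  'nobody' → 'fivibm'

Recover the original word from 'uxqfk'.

n(13)→f(5) and e(4)→e(4) fit y≡3x+18 (mod 26); the inverse of 3 mod 26 is 9. This is an affine cipher: with a=0,…,z=25, each position x becomes (3x+18) mod 26.
Reversing it on uxqfk: u(20)→9·(20−18)≡18=s; x(23)→9·(23−18)≡19=t; q(16)→9·(16−18)≡8=i; f(5)→9·(5−18)≡13=n; k(10)→9·(10−18)≡6=g (all mod 26).

sting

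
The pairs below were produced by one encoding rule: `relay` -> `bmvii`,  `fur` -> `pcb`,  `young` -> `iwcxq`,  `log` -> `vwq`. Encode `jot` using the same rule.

The shift depends on letter class: consonant r→b is +10, but vowel e→m is +8. Vowels shift forward by 8 and consonants shift forward by 10.
On jot: j(cons)+10=t, o(vowel)+8=w, t(cons)+10=d.

twd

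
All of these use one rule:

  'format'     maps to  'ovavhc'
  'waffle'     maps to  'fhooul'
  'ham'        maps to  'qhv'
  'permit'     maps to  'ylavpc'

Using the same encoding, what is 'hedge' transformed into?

qlmpl

Vowels shift forward by 7 and consonants shift forward by 9.
On hedge: h(cons)+9=q, e(vowel)+7=l, d(cons)+9=m, g(cons)+9=p, e(vowel)+7=l.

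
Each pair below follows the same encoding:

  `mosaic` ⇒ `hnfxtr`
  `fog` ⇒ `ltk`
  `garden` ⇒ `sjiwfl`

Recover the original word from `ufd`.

The word is reversed, then every letter is shifted forward by 5.
Reversing it on ufd: shift back: u−5=p, f−5=a, d−5=y → pay; then reverse → yap.

yap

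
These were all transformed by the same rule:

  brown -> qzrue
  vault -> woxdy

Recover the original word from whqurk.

hornet

The output letters match the input read backwards, each shifted +3: brown reversed is nworb. The word is reversed, then every letter is shifted forward by 3.
Decoding whqurk: shift back: w−3=t, h−3=e, q−3=n, u−3=r, r−3=o, k−3=h → tenroh; then reverse → hornet.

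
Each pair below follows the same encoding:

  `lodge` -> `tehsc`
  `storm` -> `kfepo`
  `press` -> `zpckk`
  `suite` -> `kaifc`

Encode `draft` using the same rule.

hpwxf

This is an affine cipher: with a=0,…,z=25, each position x becomes (21x+22) mod 26.
For draft: d(3)→21·3+22≡7=h; r(17)→21·17+22≡15=p; a(0)→21·0+22≡22=w; f(5)→21·5+22≡23=x; t(19)→21·19+22≡5=f (all mod 26).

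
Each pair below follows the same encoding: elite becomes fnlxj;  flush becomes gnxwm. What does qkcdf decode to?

Letter i (0-indexed) is shifted by i+1, so successive shifts are 1, 2, 3, ….
Decoding qkcdf: q−1=p, k−2=i, c−3=z, d−4=z, f−5=a.

pizza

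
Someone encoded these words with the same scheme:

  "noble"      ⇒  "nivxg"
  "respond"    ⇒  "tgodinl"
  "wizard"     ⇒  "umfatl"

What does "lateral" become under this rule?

Each letter's alphabet position (a=0..z=25) is mapped through 21·x+0 mod 26 — an affine cipher.
For lateral: l(11)→21·11+0≡23=x; a(0)→21·0+0≡0=a; t(19)→21·19+0≡9=j; e(4)→21·4+0≡6=g; r(17)→21·17+0≡19=t; a(0)→21·0+0≡0=a; l(11)→21·11+0≡23=x (all mod 26).

xajgtax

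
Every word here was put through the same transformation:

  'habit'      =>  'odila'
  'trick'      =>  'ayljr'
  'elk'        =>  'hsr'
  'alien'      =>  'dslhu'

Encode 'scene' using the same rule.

zjhuh

Vowels shift forward by 3 and consonants shift forward by 7.
On scene: s(cons)+7=z, c(cons)+7=j, e(vowel)+3=h, n(cons)+7=u, e(vowel)+3=h.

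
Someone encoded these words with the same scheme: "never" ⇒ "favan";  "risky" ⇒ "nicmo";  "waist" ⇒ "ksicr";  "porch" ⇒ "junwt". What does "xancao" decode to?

This is an affine cipher: with a=0,…,z=25, each position x becomes (15x+18) mod 26.
Decoding xancao: x(23)→7·(23−18)≡9=j; a(0)→7·(0−18)≡4=e; n(13)→7·(13−18)≡17=r; c(2)→7·(2−18)≡18=s; a(0)→7·(0−18)≡4=e; o(14)→7·(14−18)≡24=y (all mod 26).

jersey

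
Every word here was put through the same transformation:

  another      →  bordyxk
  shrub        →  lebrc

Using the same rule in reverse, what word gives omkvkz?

palace

The word is reversed, then every letter is shifted forward by 10.
Reversing it on omkvkz: shift back: o−10=e, m−10=c, k−10=a, v−10=l, k−10=a, z−10=p → ecalap; then reverse → palace.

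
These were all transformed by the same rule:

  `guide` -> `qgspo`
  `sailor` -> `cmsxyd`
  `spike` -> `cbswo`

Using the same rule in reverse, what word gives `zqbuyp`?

Shifts by position in guide: pos 0: g→q (+10), pos 1: u→g (+12), pos 2: i→s (+10), pos 3: d→p (+12) — repeating every 2. It's a Vigenère-style cipher with numeric key [10,12]: position i shifts by key[i mod 2].
Undoing it on zqbuyp: z−10=p, q−12=e, b−10=r, u−12=i, y−10=o, p−12=d.

period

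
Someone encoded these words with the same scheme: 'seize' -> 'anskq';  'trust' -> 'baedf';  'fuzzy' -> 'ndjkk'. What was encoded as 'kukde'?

class

Letter i (0-indexed) is shifted by i+8, so successive shifts are 8, 9, 10, ….
Undoing it on kukde: k−8=c, u−9=l, k−10=a, d−11=s, e−12=s.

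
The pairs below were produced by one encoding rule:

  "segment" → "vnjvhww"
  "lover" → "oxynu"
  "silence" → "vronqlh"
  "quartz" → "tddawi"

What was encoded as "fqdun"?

Shifts by position in segment: pos 0: s→v (+3), pos 1: e→n (+9), pos 2: g→j (+3), pos 3: m→v (+9) — repeating every 2. It's a Vigenère-style cipher with numeric key [3,9]: position i shifts by key[i mod 2].
Decoding fqdun: f−3=c, q−9=h, d−3=a, u−9=l, n−3=k.

chalk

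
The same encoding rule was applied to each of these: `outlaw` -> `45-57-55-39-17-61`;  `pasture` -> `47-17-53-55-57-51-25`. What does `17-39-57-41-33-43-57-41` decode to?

aluminum

The formula is n = 2×(alphabet index, a=1) + 15.
Undoing it on 17-39-57-41-33-43-57-41: 17→(17−15)÷2=1=a, 39→(39−15)÷2=12=l, 57→(57−15)÷2=21=u, 41→(41−15)÷2=13=m, 33→(33−15)÷2=9=i, 43→(43−15)÷2=14=n, 57→(57−15)÷2=21=u, 41→(41−15)÷2=13=m.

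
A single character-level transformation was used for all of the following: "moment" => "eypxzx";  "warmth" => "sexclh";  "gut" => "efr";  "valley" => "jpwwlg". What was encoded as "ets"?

hit

The output letters match the input read backwards, each shifted +11: moment reversed is tnemom. Two steps: reverse the string, then apply a Caesar shift of +11.
Decoding ets: shift back: e−11=t, t−11=i, s−11=h → tih; then reverse → hit.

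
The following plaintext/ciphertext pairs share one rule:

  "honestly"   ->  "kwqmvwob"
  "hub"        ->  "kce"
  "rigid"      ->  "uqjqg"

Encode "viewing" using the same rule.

yqmzqqj

The shift depends on letter class: consonant h→k is +3, but vowel o→w is +8. The rule splits by letter class: vowels +8, consonants +3.
Applying it to viewing: v(cons)+3=y, i(vowel)+8=q, e(vowel)+8=m, w(cons)+3=z, i(vowel)+8=q, n(cons)+3=q, g(cons)+3=j.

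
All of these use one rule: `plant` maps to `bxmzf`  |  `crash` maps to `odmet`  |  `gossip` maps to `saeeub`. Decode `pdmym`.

Compare letters: p→b is +12, l→x is +12, a→m is +12 — a constant shift. Every letter moves 12 places later in the alphabet, wrapping around z→a.
Undoing it on pdmym: p−12=d, d−12=r, m−12=a, y−12=m, m−12=a.

drama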